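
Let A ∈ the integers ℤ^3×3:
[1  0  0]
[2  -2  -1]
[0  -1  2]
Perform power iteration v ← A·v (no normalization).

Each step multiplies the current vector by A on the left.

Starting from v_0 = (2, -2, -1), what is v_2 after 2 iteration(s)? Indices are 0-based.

v_2 = (2, -14, -9)

v_0 = (2, -2, -1).
v_1 = A·v_0 = (2, 9, 0).
v_2 = A·v_1 = (2, -14, -9).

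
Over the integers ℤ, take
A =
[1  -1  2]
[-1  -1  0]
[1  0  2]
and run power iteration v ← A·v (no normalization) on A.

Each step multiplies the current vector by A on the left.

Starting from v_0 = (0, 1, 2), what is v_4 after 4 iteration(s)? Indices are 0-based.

v_0 = (0, 1, 2).
v_1 = A·v_0 = (3, -1, 4).
v_2 = A·v_1 = (12, -2, 11).
v_3 = A·v_2 = (36, -10, 34).
v_4 = A·v_3 = (114, -26, 104).

v_4 = (114, -26, 104)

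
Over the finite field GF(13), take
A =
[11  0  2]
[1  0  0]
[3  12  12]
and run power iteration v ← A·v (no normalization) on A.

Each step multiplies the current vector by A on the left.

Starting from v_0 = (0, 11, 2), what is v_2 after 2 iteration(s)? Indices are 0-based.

v_2 = (5, 4, 12)

v_0 = (0, 11, 2).
v_1 = A·v_0 = (4, 0, 0).
v_2 = A·v_1 = (5, 4, 12).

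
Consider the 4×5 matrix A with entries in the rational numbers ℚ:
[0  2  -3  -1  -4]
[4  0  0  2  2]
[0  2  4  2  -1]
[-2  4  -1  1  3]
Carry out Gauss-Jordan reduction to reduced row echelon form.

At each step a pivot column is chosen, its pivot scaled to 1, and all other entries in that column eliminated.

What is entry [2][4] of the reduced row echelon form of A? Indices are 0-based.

step 1: exchange rows 0,1
step 1: normalize row 0 (÷4) = (1, 0, 0, 1/2, 1/2)
  row 3: subtract -2×row0 = (0, 4, -1, 2, 4)
step 2: normalize row 1 (÷2) = (0, 1, -3/2, -1/2, -2)
  row 2: subtract 2×row1 = (0, 0, 7, 3, 3)
  row 3: subtract 4×row1 = (0, 0, 5, 4, 12)
step 3: normalize row 2 (÷7) = (0, 0, 1, 3/7, 3/7)
  row 1: subtract -3/2×row2 = (0, 1, 0, 1/7, -19/14)
  row 3: subtract 5×row2 = (0, 0, 0, 13/7, 69/7)
step 4: normalize row 3 (÷13/7) = (0, 0, 0, 1, 69/13)
  row 0: subtract 1/2×row3 = (1, 0, 0, 0, -28/13)
  row 1: subtract 1/7×row3 = (0, 1, 0, 0, -55/26)
  row 2: subtract 3/7×row3 = (0, 0, 1, 0, -24/13)

M[2][4] = -24/13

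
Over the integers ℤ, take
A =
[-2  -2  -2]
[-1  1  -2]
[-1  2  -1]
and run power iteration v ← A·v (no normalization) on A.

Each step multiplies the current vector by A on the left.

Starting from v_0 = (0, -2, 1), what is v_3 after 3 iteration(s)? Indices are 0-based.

v_3 = (-26, 0, -1)

v_0 = (0, -2, 1).
v_1 = A·v_0 = (2, -4, -5).
v_2 = A·v_1 = (14, 4, -5).
v_3 = A·v_2 = (-26, 0, -1).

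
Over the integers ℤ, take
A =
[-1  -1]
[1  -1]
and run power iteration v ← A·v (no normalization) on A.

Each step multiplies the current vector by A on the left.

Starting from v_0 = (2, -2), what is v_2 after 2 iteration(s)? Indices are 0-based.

v_2 = (-4, -4)

v_0 = (2, -2).
v_1 = A·v_0 = (0, 4).
v_2 = A·v_1 = (-4, -4).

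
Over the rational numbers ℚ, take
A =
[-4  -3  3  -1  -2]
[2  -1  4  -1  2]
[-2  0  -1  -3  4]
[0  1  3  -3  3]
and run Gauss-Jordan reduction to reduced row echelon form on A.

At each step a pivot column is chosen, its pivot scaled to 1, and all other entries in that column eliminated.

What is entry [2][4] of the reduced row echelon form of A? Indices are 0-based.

pivot(0,0)=-4: scale R0 → (1, 3/4, -3/4, 1/4, 1/2)
  clear (1,0): R1 −= (2)R0 → (0, -5/2, 11/2, -3/2, 1)
  clear (2,0): R2 −= (-2)R0 → (0, 3/2, -5/2, -5/2, 5)
pivot(1,1)=-5/2: scale R1 → (0, 1, -11/5, 3/5, -2/5)
  clear (0,1): R0 −= (3/4)R1 → (1, 0, 9/10, -1/5, 4/5)
  clear (2,1): R2 −= (3/2)R1 → (0, 0, 4/5, -17/5, 28/5)
  clear (3,1): R3 −= (1)R1 → (0, 0, 26/5, -18/5, 17/5)
pivot(2,2)=4/5: scale R2 → (0, 0, 1, -17/4, 7)
  clear (0,2): R0 −= (9/10)R2 → (1, 0, 0, 29/8, -11/2)
  clear (1,2): R1 −= (-11/5)R2 → (0, 1, 0, -35/4, 15)
  clear (3,2): R3 −= (26/5)R2 → (0, 0, 0, 37/2, -33)
pivot(3,3)=37/2: scale R3 → (0, 0, 0, 1, -66/37)
  clear (0,3): R0 −= (29/8)R3 → (1, 0, 0, 0, 143/148)
  clear (1,3): R1 −= (-35/4)R3 → (0, 1, 0, 0, -45/74)
  clear (2,3): R2 −= (-17/4)R3 → (0, 0, 1, 0, -43/74)

M[2][4] = -43/74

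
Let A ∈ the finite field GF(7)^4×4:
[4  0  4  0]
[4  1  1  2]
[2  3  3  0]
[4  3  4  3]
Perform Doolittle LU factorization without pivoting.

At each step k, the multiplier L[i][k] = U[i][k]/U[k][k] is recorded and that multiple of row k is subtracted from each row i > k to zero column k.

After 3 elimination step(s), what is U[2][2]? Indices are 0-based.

k=0: U[0][0]=4
  eliminate (1,0): mult=1, new row 1: (0, 1, 4, 2); set L[1][0]=1
  eliminate (2,0): mult=4, new row 2: (0, 3, 1, 0); set L[2][0]=4
  eliminate (3,0): mult=1, new row 3: (0, 3, 0, 3); set L[3][0]=1
k=1: U[1][1]=1
  eliminate (2,1): mult=3, new row 2: (0, 0, 3, 1); set L[2][1]=3
  eliminate (3,1): mult=3, new row 3: (0, 0, 2, 4); set L[3][1]=3
k=2: U[2][2]=3
  eliminate (3,2): mult=3, new row 3: (0, 0, 0, 1); set L[3][2]=3

U[2][2] = 3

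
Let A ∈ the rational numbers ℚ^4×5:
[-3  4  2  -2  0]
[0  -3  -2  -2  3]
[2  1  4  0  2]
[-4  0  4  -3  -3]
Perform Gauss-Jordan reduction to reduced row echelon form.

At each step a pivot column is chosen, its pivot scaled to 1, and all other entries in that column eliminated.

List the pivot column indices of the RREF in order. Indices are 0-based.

pivot(0,0)=-3: scale R0 → (1, -4/3, -2/3, 2/3, 0)
  clear (2,0): R2 −= (2)R0 → (0, 11/3, 16/3, -4/3, 2)
  clear (3,0): R3 −= (-4)R0 → (0, -16/3, 4/3, -1/3, -3)
pivot(1,1)=-3: scale R1 → (0, 1, 2/3, 2/3, -1)
  clear (0,1): R0 −= (-4/3)R1 → (1, 0, 2/9, 14/9, -4/3)
  clear (2,1): R2 −= (11/3)R1 → (0, 0, 26/9, -34/9, 17/3)
  clear (3,1): R3 −= (-16/3)R1 → (0, 0, 44/9, 29/9, -25/3)
pivot(2,2)=26/9: scale R2 → (0, 0, 1, -17/13, 51/26)
  clear (0,2): R0 −= (2/9)R2 → (1, 0, 0, 24/13, -23/13)
  clear (1,2): R1 −= (2/3)R2 → (0, 1, 0, 20/13, -30/13)
  clear (3,2): R3 −= (44/9)R2 → (0, 0, 0, 125/13, -233/13)
pivot(3,3)=125/13: scale R3 → (0, 0, 0, 1, -233/125)
  clear (0,3): R0 −= (24/13)R3 → (1, 0, 0, 0, 209/125)
  clear (1,3): R1 −= (20/13)R3 → (0, 1, 0, 0, 14/25)
  clear (2,3): R2 −= (-17/13)R3 → (0, 0, 1, 0, -119/250)

pivot columns: 0, 1, 2, 3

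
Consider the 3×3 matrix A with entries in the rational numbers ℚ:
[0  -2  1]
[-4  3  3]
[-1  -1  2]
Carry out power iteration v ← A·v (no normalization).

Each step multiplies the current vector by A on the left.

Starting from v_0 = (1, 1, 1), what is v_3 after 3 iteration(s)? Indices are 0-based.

v_3 = (-21, 43, -8)

v_0 = (1, 1, 1).
v_1 = A·v_0 = (-1, 2, 0).
v_2 = A·v_1 = (-4, 10, -1).
v_3 = A·v_2 = (-21, 43, -8).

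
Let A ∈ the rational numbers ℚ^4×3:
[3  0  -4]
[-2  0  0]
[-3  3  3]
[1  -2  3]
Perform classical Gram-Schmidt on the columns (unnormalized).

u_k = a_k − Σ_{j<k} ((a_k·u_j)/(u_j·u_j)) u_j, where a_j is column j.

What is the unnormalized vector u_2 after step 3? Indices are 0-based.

u_2 = (-109/178, -201/89, 159/89, 477/178)

Step 1: u_0 = a_0 = (3, -2, -3, 1).
Step 2: u_1 = a_1 − (-11/23)·u_0 = (33/23, -22/23, 36/23, -35/23).
Step 3: u_2 = a_2 − (-18/23)·u_0 − (-129/178)·u_1 = (-109/178, -201/89, 159/89, 477/178).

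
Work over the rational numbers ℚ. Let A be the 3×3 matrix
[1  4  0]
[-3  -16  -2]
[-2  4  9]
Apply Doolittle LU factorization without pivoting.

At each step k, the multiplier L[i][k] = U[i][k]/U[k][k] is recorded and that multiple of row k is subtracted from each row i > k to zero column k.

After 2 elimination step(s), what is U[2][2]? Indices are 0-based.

k=0: U[0][0]=1
  eliminate (1,0): mult=-3, new row 1: (0, -4, -2); set L[1][0]=-3
  eliminate (2,0): mult=-2, new row 2: (0, 12, 9); set L[2][0]=-2
k=1: U[1][1]=-4
  eliminate (2,1): mult=-3, new row 2: (0, 0, 3); set L[2][1]=-3

U[2][2] = 3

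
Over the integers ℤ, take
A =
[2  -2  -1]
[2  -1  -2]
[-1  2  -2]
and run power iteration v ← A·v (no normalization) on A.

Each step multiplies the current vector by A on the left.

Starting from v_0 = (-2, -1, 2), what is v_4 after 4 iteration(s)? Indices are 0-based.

v_4 = (-26, -17, 10)

v_0 = (-2, -1, 2).
v_1 = A·v_0 = (-4, -7, -4).
v_2 = A·v_1 = (10, 7, -2).
v_3 = A·v_2 = (8, 17, 8).
v_4 = A·v_3 = (-26, -17, 10).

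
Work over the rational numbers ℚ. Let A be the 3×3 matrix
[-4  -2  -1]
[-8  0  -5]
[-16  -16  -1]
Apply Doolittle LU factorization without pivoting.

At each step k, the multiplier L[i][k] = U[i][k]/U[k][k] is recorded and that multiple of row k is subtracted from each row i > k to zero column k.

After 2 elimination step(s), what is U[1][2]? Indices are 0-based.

U[1][2] = -3

[col 0] pivot -4
  R1 -= 2*R0 → (0, 4, -3)  (L[1][0] := 2)
  R2 -= 4*R0 → (0, -8, 3)  (L[2][0] := 4)
[col 1] pivot 4
  R2 -= -2*R1 → (0, 0, -3)  (L[2][1] := -2)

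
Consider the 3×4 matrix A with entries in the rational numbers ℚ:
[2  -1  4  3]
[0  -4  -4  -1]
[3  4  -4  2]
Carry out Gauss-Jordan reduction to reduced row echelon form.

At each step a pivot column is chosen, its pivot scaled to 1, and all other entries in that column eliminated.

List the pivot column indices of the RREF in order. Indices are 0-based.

pivot columns: 0, 1, 2

pivot(0,0)=2: scale R0 → (1, -1/2, 2, 3/2)
  clear (2,0): R2 −= (3)R0 → (0, 11/2, -10, -5/2)
pivot(1,1)=-4: scale R1 → (0, 1, 1, 1/4)
  clear (0,1): R0 −= (-1/2)R1 → (1, 0, 5/2, 13/8)
  clear (2,1): R2 −= (11/2)R1 → (0, 0, -31/2, -31/8)
pivot(2,2)=-31/2: scale R2 → (0, 0, 1, 1/4)
  clear (0,2): R0 −= (5/2)R2 → (1, 0, 0, 1)
  clear (1,2): R1 −= (1)R2 → (0, 1, 0, 0)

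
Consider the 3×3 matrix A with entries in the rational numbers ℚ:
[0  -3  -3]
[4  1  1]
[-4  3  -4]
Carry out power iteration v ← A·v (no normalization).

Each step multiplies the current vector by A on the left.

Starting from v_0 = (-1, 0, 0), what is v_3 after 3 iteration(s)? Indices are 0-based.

v_3 = (84, -28, 112)

v_0 = (-1, 0, 0).
v_1 = A·v_0 = (0, -4, 4).
v_2 = A·v_1 = (0, 0, -28).
v_3 = A·v_2 = (84, -28, 112).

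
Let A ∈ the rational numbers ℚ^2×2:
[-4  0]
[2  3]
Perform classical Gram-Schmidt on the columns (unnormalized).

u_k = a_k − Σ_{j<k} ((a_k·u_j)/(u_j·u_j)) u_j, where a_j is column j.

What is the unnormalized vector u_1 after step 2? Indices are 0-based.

u_1 = (6/5, 12/5)

Step 1: u_0 = a_0 = (-4, 2).
Step 2: u_1 = a_1 − (3/10)·u_0 = (6/5, 12/5).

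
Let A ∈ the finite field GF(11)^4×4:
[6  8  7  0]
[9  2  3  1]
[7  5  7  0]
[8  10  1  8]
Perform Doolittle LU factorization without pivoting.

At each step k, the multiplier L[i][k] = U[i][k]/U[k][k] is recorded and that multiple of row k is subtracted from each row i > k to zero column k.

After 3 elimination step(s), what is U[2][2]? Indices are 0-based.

U[2][2] = 3

[col 0] pivot 6
  R1 -= 7*R0 → (0, 1, 9, 1)  (L[1][0] := 7)
  R2 -= 3*R0 → (0, 3, 8, 0)  (L[2][0] := 3)
  R3 -= 5*R0 → (0, 3, 10, 8)  (L[3][0] := 5)
[col 1] pivot 1
  R2 -= 3*R1 → (0, 0, 3, 8)  (L[2][1] := 3)
  R3 -= 3*R1 → (0, 0, 5, 5)  (L[3][1] := 3)
[col 2] pivot 3
  R3 -= 9*R2 → (0, 0, 0, 10)  (L[3][2] := 9)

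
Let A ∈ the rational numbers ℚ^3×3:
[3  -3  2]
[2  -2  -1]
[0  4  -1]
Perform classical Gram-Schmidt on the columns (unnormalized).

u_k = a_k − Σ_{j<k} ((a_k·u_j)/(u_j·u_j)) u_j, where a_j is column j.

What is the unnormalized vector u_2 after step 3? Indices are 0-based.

u_2 = (14/13, -21/13, 0)

Step 1: u_0 = a_0 = (3, 2, 0).
Step 2: u_1 = a_1 − (-1)·u_0 = (0, 0, 4).
Step 3: u_2 = a_2 − (4/13)·u_0 − (-1/4)·u_1 = (14/13, -21/13, 0).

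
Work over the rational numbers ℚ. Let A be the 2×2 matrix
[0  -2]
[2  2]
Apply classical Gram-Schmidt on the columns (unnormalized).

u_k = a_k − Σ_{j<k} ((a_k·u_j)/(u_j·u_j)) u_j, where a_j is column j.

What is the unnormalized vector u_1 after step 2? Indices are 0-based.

Step 1: u_0 = a_0 = (0, 2).
Step 2: u_1 = a_1 − (1)·u_0 = (-2, 0).

u_1 = (-2, 0)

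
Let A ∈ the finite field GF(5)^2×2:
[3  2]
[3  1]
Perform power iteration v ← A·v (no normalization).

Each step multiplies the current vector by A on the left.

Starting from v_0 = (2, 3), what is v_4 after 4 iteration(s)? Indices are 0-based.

v_0 = (2, 3).
v_1 = A·v_0 = (2, 4).
v_2 = A·v_1 = (4, 0).
v_3 = A·v_2 = (2, 2).
v_4 = A·v_3 = (0, 3).

v_4 = (0, 3)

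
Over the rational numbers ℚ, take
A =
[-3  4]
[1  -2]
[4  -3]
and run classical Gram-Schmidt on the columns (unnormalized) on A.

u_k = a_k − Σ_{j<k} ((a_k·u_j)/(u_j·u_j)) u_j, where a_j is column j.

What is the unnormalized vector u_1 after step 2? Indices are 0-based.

u_1 = (1, -1, 1)

Step 1: u_0 = a_0 = (-3, 1, 4).
Step 2: u_1 = a_1 − (-1)·u_0 = (1, -1, 1).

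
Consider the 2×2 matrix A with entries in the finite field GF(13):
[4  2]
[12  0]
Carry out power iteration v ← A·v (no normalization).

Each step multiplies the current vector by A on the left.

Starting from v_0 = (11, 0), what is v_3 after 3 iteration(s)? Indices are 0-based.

v_0 = (11, 0).
v_1 = A·v_0 = (5, 2).
v_2 = A·v_1 = (11, 8).
v_3 = A·v_2 = (8, 2).

v_3 = (8, 2)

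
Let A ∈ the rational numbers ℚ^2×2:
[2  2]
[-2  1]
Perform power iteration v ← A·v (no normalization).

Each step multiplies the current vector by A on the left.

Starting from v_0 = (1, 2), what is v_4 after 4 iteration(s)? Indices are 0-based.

v_4 = (-72, -36)

v_0 = (1, 2).
v_1 = A·v_0 = (6, 0).
v_2 = A·v_1 = (12, -12).
v_3 = A·v_2 = (0, -36).
v_4 = A·v_3 = (-72, -36).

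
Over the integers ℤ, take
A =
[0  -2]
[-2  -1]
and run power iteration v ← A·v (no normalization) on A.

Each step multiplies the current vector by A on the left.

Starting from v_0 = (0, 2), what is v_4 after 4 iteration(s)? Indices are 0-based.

v_0 = (0, 2).
v_1 = A·v_0 = (-4, -2).
v_2 = A·v_1 = (4, 10).
v_3 = A·v_2 = (-20, -18).
v_4 = A·v_3 = (36, 58).

v_4 = (36, 58)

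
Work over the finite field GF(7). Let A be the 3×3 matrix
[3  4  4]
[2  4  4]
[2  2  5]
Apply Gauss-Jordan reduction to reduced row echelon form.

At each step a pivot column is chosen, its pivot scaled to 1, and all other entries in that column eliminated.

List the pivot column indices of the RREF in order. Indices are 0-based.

pivot columns: 0, 1, 2

step 1: normalize row 0 (÷3) = (1, 6, 6)
  row 1: subtract 2×row0 = (0, 6, 6)
  row 2: subtract 2×row0 = (0, 4, 0)
step 2: normalize row 1 (÷6) = (0, 1, 1)
  row 0: subtract 6×row1 = (1, 0, 0)
  row 2: subtract 4×row1 = (0, 0, 3)
step 3: normalize row 2 (÷3) = (0, 0, 1)
  row 1: subtract 1×row2 = (0, 1, 0)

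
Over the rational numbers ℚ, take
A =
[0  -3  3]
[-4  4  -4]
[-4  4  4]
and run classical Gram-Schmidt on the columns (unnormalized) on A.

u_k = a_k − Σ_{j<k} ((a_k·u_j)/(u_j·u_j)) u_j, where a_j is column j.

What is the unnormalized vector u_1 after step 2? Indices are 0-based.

Step 1: u_0 = a_0 = (0, -4, -4).
Step 2: u_1 = a_1 − (-1)·u_0 = (-3, 0, 0).

u_1 = (-3, 0, 0)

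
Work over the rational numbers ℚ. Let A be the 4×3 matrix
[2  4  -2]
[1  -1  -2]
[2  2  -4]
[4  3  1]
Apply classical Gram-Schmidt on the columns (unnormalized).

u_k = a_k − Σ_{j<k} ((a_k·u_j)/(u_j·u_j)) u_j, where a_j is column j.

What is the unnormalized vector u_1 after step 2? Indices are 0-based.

u_1 = (54/25, -48/25, 4/25, -17/25)

Step 1: u_0 = a_0 = (2, 1, 2, 4).
Step 2: u_1 = a_1 − (23/25)·u_0 = (54/25, -48/25, 4/25, -17/25).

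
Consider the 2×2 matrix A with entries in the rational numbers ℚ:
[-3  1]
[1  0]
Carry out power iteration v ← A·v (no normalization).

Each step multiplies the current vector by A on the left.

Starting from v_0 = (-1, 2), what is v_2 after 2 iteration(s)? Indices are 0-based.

v_0 = (-1, 2).
v_1 = A·v_0 = (5, -1).
v_2 = A·v_1 = (-16, 5).

v_2 = (-16, 5)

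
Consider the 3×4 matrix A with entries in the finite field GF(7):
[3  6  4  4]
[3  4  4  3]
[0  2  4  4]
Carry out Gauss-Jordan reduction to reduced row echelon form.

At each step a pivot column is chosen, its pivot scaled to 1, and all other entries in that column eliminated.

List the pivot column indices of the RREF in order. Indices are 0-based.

pivot columns: 0, 1, 2

[1] R0 /= 3  ⇒  (1, 2, 6, 6)
     R1 -= 3·R0  ⇒  (0, 5, 0, 6)
[2] R1 /= 5  ⇒  (0, 1, 0, 4)
     R0 -= 2·R1  ⇒  (1, 0, 6, 5)
     R2 -= 2·R1  ⇒  (0, 0, 4, 3)
[3] R2 /= 4  ⇒  (0, 0, 1, 6)
     R0 -= 6·R2  ⇒  (1, 0, 0, 4)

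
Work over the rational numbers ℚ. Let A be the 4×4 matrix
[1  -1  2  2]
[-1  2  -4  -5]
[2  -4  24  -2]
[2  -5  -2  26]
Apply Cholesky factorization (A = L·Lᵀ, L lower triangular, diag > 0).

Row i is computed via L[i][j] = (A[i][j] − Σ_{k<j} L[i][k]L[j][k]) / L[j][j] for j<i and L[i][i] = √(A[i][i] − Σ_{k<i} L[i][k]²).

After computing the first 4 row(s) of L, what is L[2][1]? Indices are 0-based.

L[2][1] = -2

Step 1: L[0][0] = √(1) = 1.
  L[1][0] = (-1) / L[0][0] = -1.
Step 2: L[1][1] = √(1) = 1.
  L[2][0] = (2) / L[0][0] = 2.
  L[2][1] = (-2) / L[1][1] = -2.
Step 3: L[2][2] = √(16) = 4.
  L[3][0] = (2) / L[0][0] = 2.
  L[3][1] = (-3) / L[1][1] = -3.
  L[3][2] = (-12) / L[2][2] = -3.
Step 4: L[3][3] = √(4) = 2.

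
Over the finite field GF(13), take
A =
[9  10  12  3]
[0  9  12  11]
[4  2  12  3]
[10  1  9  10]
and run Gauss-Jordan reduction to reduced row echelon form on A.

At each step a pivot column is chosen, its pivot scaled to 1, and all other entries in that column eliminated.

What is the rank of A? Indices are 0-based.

rank = 4

[1] R0 /= 9  ⇒  (1, 4, 10, 9)
     R2 -= 4·R0  ⇒  (0, 12, 11, 6)
     R3 -= 10·R0  ⇒  (0, 0, 0, 11)
[2] R1 /= 9  ⇒  (0, 1, 10, 7)
     R0 -= 4·R1  ⇒  (1, 0, 9, 7)
     R2 -= 12·R1  ⇒  (0, 0, 8, 0)
[3] R2 /= 8  ⇒  (0, 0, 1, 0)
     R0 -= 9·R2  ⇒  (1, 0, 0, 7)
     R1 -= 10·R2  ⇒  (0, 1, 0, 7)
[4] R3 /= 11  ⇒  (0, 0, 0, 1)
     R0 -= 7·R3  ⇒  (1, 0, 0, 0)
     R1 -= 7·R3  ⇒  (0, 1, 0, 0)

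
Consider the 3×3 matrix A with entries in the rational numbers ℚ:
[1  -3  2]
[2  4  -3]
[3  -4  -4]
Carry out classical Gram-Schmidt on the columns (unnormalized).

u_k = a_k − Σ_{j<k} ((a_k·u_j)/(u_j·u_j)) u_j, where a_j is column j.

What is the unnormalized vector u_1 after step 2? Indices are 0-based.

u_1 = (-5/2, 5, -5/2)

Step 1: u_0 = a_0 = (1, 2, 3).
Step 2: u_1 = a_1 − (-1/2)·u_0 = (-5/2, 5, -5/2).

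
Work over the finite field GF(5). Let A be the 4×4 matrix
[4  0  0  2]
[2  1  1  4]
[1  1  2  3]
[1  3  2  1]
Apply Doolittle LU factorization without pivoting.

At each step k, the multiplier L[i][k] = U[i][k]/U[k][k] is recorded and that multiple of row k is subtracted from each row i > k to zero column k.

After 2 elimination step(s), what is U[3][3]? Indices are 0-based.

[col 0] pivot 4
  R1 -= 3*R0 → (0, 1, 1, 3)  (L[1][0] := 3)
  R2 -= 4*R0 → (0, 1, 2, 0)  (L[2][0] := 4)
  R3 -= 4*R0 → (0, 3, 2, 3)  (L[3][0] := 4)
[col 1] pivot 1
  R2 -= 1*R1 → (0, 0, 1, 2)  (L[2][1] := 1)
  R3 -= 3*R1 → (0, 0, 4, 4)  (L[3][1] := 3)

U[3][3] = 4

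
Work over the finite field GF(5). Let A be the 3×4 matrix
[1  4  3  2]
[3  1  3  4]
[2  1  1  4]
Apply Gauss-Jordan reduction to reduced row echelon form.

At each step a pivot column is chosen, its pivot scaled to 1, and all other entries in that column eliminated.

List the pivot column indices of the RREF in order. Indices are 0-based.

pivot(0,0)=1: scale R0 → (1, 4, 3, 2)
  clear (1,0): R1 −= (3)R0 → (0, 4, 4, 3)
  clear (2,0): R2 −= (2)R0 → (0, 3, 0, 0)
pivot(1,1)=4: scale R1 → (0, 1, 1, 2)
  clear (0,1): R0 −= (4)R1 → (1, 0, 4, 4)
  clear (2,1): R2 −= (3)R1 → (0, 0, 2, 4)
pivot(2,2)=2: scale R2 → (0, 0, 1, 2)
  clear (0,2): R0 −= (4)R2 → (1, 0, 0, 1)
  clear (1,2): R1 −= (1)R2 → (0, 1, 0, 0)

pivot columns: 0, 1, 2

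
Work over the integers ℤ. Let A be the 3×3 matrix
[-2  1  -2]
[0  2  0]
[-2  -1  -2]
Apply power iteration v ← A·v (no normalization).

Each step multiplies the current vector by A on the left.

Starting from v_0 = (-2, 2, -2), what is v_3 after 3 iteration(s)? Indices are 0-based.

v_3 = (136, 16, 120)

v_0 = (-2, 2, -2).
v_1 = A·v_0 = (10, 4, 6).
v_2 = A·v_1 = (-28, 8, -36).
v_3 = A·v_2 = (136, 16, 120).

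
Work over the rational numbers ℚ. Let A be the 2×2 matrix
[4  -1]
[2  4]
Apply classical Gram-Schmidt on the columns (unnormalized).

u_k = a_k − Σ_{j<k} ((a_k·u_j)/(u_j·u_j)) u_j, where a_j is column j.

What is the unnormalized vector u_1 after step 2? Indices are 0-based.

u_1 = (-9/5, 18/5)

Step 1: u_0 = a_0 = (4, 2).
Step 2: u_1 = a_1 − (1/5)·u_0 = (-9/5, 18/5).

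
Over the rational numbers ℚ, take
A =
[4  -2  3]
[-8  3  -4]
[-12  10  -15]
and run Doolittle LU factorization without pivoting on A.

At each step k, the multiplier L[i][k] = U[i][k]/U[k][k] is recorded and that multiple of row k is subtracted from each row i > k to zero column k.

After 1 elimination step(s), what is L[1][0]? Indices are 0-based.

k=0: U[0][0]=4
  eliminate (1,0): mult=-2, new row 1: (0, -1, 2); set L[1][0]=-2
  eliminate (2,0): mult=-3, new row 2: (0, 4, -6); set L[2][0]=-3

L[1][0] = -2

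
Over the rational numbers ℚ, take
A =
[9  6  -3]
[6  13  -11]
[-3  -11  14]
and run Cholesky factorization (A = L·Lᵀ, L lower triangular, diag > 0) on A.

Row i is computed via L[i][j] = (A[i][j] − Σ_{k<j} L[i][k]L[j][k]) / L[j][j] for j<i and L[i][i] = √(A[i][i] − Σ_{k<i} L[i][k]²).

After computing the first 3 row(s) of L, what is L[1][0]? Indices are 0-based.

L[1][0] = 2

Step 1: L[0][0] = √(9) = 3.
  L[1][0] = (6) / L[0][0] = 2.
Step 2: L[1][1] = √(9) = 3.
  L[2][0] = (-3) / L[0][0] = -1.
  L[2][1] = (-9) / L[1][1] = -3.
Step 3: L[2][2] = √(4) = 2.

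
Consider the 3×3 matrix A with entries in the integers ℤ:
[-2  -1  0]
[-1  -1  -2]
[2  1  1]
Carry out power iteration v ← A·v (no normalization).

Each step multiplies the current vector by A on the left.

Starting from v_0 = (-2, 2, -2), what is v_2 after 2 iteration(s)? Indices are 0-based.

v_2 = (-8, 2, 4)

v_0 = (-2, 2, -2).
v_1 = A·v_0 = (2, 4, -4).
v_2 = A·v_1 = (-8, 2, 4).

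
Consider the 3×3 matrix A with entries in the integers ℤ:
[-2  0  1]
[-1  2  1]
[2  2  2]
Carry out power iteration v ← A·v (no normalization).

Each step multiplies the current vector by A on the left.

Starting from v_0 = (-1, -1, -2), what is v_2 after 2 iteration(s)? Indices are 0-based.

v_2 = (-8, -14, -22)

v_0 = (-1, -1, -2).
v_1 = A·v_0 = (0, -3, -8).
v_2 = A·v_1 = (-8, -14, -22).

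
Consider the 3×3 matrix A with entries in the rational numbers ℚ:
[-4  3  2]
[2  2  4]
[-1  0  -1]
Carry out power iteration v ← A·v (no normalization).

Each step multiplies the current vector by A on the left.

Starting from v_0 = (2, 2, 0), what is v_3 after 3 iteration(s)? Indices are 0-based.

v_3 = (-92, 80, -32)

v_0 = (2, 2, 0).
v_1 = A·v_0 = (-2, 8, -2).
v_2 = A·v_1 = (28, 4, 4).
v_3 = A·v_2 = (-92, 80, -32).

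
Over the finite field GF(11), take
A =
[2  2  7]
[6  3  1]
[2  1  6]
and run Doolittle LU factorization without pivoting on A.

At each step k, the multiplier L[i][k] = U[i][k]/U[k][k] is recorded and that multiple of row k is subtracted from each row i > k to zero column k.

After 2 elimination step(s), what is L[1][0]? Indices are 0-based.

L[1][0] = 3

Step 1: pivot at (0,0) is 2.
  row1 ← row1 − (3)·row0  ⇒  L[1][0]=3, U row1=(0, 8, 2)
  row2 ← row2 − (1)·row0  ⇒  L[2][0]=1, U row2=(0, 10, 10)
Step 2: pivot at (1,1) is 8.
  row2 ← row2 − (4)·row1  ⇒  L[2][1]=4, U row2=(0, 0, 2)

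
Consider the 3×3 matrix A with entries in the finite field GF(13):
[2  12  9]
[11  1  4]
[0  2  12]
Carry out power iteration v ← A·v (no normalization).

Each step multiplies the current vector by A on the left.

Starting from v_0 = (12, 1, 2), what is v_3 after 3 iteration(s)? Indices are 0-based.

v_0 = (12, 1, 2).
v_1 = A·v_0 = (2, 11, 0).
v_2 = A·v_1 = (6, 7, 9).
v_3 = A·v_2 = (8, 5, 5).

v_3 = (8, 5, 5)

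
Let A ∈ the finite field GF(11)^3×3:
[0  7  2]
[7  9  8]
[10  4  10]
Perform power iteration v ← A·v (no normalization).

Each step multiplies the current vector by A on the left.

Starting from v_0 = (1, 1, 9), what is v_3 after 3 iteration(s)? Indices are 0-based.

v_0 = (1, 1, 9).
v_1 = A·v_0 = (3, 0, 5).
v_2 = A·v_1 = (10, 6, 3).
v_3 = A·v_2 = (4, 5, 0).

v_3 = (4, 5, 0)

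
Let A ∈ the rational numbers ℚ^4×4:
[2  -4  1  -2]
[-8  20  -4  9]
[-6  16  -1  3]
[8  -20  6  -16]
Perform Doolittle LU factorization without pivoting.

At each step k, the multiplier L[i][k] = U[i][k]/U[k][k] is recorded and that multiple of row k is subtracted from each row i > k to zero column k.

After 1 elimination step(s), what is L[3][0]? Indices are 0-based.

[col 0] pivot 2
  R1 -= -4*R0 → (0, 4, 0, 1)  (L[1][0] := -4)
  R2 -= -3*R0 → (0, 4, 2, -3)  (L[2][0] := -3)
  R3 -= 4*R0 → (0, -4, 2, -8)  (L[3][0] := 4)

L[3][0] = 4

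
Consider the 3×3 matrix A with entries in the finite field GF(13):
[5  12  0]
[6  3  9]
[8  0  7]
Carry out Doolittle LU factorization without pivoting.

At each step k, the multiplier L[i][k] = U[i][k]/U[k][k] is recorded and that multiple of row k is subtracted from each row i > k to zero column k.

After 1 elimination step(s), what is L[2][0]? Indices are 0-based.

L[2][0] = 12

Step 1: pivot at (0,0) is 5.
  row1 ← row1 − (9)·row0  ⇒  L[1][0]=9, U row1=(0, 12, 9)
  row2 ← row2 − (12)·row0  ⇒  L[2][0]=12, U row2=(0, 12, 7)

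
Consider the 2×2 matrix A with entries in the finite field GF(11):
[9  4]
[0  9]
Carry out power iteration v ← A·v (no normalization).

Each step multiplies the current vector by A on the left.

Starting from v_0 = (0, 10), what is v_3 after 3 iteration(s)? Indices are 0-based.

v_3 = (7, 8)

v_0 = (0, 10).
v_1 = A·v_0 = (7, 2).
v_2 = A·v_1 = (5, 7).
v_3 = A·v_2 = (7, 8).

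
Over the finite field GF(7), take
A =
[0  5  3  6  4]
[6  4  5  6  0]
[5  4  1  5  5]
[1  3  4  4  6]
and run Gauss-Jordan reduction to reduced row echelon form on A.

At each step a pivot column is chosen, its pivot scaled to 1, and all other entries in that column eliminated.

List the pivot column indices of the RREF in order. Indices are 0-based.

pivot columns: 0, 1, 2

pivot(0,0): swap R0↔R1
pivot(0,0)=6: scale R0 → (1, 3, 2, 1, 0)
  clear (2,0): R2 −= (5)R0 → (0, 3, 5, 0, 5)
  clear (3,0): R3 −= (1)R0 → (0, 0, 2, 3, 6)
pivot(1,1)=5: scale R1 → (0, 1, 2, 4, 5)
  clear (0,1): R0 −= (3)R1 → (1, 0, 3, 3, 6)
  clear (2,1): R2 −= (3)R1 → (0, 0, 6, 2, 4)
pivot(2,2)=6: scale R2 → (0, 0, 1, 5, 3)
  clear (0,2): R0 −= (3)R2 → (1, 0, 0, 2, 4)
  clear (1,2): R1 −= (2)R2 → (0, 1, 0, 1, 6)
  clear (3,2): R3 −= (2)R2 → (0, 0, 0, 0, 0)
col 3: no nonzero at/below row 3; advance.
col 4: no nonzero at/below row 3; advance.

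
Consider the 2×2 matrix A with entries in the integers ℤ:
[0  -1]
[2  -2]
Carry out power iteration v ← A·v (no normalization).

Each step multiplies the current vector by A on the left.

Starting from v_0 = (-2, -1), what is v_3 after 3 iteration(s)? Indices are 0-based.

v_0 = (-2, -1).
v_1 = A·v_0 = (1, -2).
v_2 = A·v_1 = (2, 6).
v_3 = A·v_2 = (-6, -8).

v_3 = (-6, -8)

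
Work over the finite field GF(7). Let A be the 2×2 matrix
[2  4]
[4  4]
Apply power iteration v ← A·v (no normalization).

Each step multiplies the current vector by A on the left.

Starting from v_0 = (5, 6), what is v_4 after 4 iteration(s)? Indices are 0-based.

v_0 = (5, 6).
v_1 = A·v_0 = (6, 2).
v_2 = A·v_1 = (6, 4).
v_3 = A·v_2 = (0, 5).
v_4 = A·v_3 = (6, 6).

v_4 = (6, 6)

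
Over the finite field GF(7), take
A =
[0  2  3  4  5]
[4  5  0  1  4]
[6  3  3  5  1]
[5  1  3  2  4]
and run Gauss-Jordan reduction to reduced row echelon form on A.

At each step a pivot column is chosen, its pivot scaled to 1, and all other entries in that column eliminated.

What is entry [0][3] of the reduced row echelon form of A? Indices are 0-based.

M[0][3] = 5

pivot(0,0): swap R0↔R1
pivot(0,0)=4: scale R0 → (1, 3, 0, 2, 1)
  clear (2,0): R2 −= (6)R0 → (0, 6, 3, 0, 2)
  clear (3,0): R3 −= (5)R0 → (0, 0, 3, 6, 6)
pivot(1,1)=2: scale R1 → (0, 1, 5, 2, 6)
  clear (0,1): R0 −= (3)R1 → (1, 0, 6, 3, 4)
  clear (2,1): R2 −= (6)R1 → (0, 0, 1, 2, 1)
pivot(2,2)=1: scale R2 → (0, 0, 1, 2, 1)
  clear (0,2): R0 −= (6)R2 → (1, 0, 0, 5, 5)
  clear (1,2): R1 −= (5)R2 → (0, 1, 0, 6, 1)
  clear (3,2): R3 −= (3)R2 → (0, 0, 0, 0, 3)
col 3: no nonzero at/below row 3; advance.
pivot(3,4)=3: scale R3 → (0, 0, 0, 0, 1)
  clear (0,4): R0 −= (5)R3 → (1, 0, 0, 5, 0)
  clear (1,4): R1 −= (1)R3 → (0, 1, 0, 6, 0)
  clear (2,4): R2 −= (1)R3 → (0, 0, 1, 2, 0)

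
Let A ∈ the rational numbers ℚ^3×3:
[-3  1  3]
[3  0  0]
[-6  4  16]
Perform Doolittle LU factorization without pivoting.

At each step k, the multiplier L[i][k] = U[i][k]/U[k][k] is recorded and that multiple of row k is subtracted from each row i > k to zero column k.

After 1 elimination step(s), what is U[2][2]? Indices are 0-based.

k=0: U[0][0]=-3
  eliminate (1,0): mult=-1, new row 1: (0, 1, 3); set L[1][0]=-1
  eliminate (2,0): mult=2, new row 2: (0, 2, 10); set L[2][0]=2

U[2][2] = 10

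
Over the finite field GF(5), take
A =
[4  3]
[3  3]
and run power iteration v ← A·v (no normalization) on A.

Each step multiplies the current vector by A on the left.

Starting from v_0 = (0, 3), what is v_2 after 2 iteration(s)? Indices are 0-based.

v_2 = (3, 4)

v_0 = (0, 3).
v_1 = A·v_0 = (4, 4).
v_2 = A·v_1 = (3, 4).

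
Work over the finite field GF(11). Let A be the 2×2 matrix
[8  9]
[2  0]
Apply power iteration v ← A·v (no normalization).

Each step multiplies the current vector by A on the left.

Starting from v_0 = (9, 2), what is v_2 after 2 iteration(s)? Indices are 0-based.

v_0 = (9, 2).
v_1 = A·v_0 = (2, 7).
v_2 = A·v_1 = (2, 4).

v_2 = (2, 4)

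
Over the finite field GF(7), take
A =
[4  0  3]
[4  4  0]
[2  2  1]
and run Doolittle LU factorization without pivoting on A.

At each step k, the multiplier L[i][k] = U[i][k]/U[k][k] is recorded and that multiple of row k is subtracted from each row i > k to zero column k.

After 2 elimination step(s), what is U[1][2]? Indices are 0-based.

Step 1: pivot at (0,0) is 4.
  row1 ← row1 − (1)·row0  ⇒  L[1][0]=1, U row1=(0, 4, 4)
  row2 ← row2 − (4)·row0  ⇒  L[2][0]=4, U row2=(0, 2, 3)
Step 2: pivot at (1,1) is 4.
  row2 ← row2 − (4)·row1  ⇒  L[2][1]=4, U row2=(0, 0, 1)

U[1][2] = 4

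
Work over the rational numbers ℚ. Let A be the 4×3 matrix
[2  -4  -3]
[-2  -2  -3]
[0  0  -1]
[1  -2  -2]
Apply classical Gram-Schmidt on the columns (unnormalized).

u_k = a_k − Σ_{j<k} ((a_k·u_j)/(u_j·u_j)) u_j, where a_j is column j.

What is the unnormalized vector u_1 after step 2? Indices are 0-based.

Step 1: u_0 = a_0 = (2, -2, 0, 1).
Step 2: u_1 = a_1 − (-2/3)·u_0 = (-8/3, -10/3, 0, -4/3).

u_1 = (-8/3, -10/3, 0, -4/3)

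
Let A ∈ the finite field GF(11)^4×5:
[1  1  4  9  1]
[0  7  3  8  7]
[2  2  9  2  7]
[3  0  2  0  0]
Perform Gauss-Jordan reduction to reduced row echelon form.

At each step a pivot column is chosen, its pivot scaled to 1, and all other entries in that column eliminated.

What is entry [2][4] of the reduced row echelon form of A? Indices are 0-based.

M[2][4] = 0

pivot(0,0)=1: scale R0 → (1, 1, 4, 9, 1)
  clear (2,0): R2 −= (2)R0 → (0, 0, 1, 6, 5)
  clear (3,0): R3 −= (3)R0 → (0, 8, 1, 6, 8)
pivot(1,1)=7: scale R1 → (0, 1, 2, 9, 1)
  clear (0,1): R0 −= (1)R1 → (1, 0, 2, 0, 0)
  clear (3,1): R3 −= (8)R1 → (0, 0, 7, 0, 0)
pivot(2,2)=1: scale R2 → (0, 0, 1, 6, 5)
  clear (0,2): R0 −= (2)R2 → (1, 0, 0, 10, 1)
  clear (1,2): R1 −= (2)R2 → (0, 1, 0, 8, 2)
  clear (3,2): R3 −= (7)R2 → (0, 0, 0, 2, 9)
pivot(3,3)=2: scale R3 → (0, 0, 0, 1, 10)
  clear (0,3): R0 −= (10)R3 → (1, 0, 0, 0, 0)
  clear (1,3): R1 −= (8)R3 → (0, 1, 0, 0, 10)
  clear (2,3): R2 −= (6)R3 → (0, 0, 1, 0, 0)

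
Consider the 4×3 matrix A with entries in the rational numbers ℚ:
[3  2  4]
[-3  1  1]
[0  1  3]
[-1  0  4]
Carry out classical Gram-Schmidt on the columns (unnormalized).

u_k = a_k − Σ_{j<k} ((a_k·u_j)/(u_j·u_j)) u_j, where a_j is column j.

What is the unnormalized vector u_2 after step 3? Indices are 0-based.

Step 1: u_0 = a_0 = (3, -3, 0, -1).
Step 2: u_1 = a_1 − (3/19)·u_0 = (29/19, 28/19, 1, 3/19).
Step 3: u_2 = a_2 − (5/19)·u_0 − (71/35)·u_1 = (4/35, -6/5, 34/35, 138/35).

u_2 = (4/35, -6/5, 34/35, 138/35)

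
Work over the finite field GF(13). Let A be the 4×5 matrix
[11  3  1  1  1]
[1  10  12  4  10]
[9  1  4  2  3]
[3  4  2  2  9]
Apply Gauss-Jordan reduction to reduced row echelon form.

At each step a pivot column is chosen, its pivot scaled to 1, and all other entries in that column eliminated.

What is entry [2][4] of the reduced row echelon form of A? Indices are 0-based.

step 1: normalize row 0 (÷11) = (1, 5, 6, 6, 6)
  row 1: subtract 1×row0 = (0, 5, 6, 11, 4)
  row 2: subtract 9×row0 = (0, 8, 2, 0, 1)
  row 3: subtract 3×row0 = (0, 2, 10, 10, 4)
step 2: normalize row 1 (÷5) = (0, 1, 9, 10, 6)
  row 0: subtract 5×row1 = (1, 0, 0, 8, 2)
  row 2: subtract 8×row1 = (0, 0, 8, 11, 5)
  row 3: subtract 2×row1 = (0, 0, 5, 3, 5)
step 3: normalize row 2 (÷8) = (0, 0, 1, 3, 12)
  row 1: subtract 9×row2 = (0, 1, 0, 9, 2)
  row 3: subtract 5×row2 = (0, 0, 0, 1, 10)
step 4: normalize row 3 (÷1) = (0, 0, 0, 1, 10)
  row 0: subtract 8×row3 = (1, 0, 0, 0, 0)
  row 1: subtract 9×row3 = (0, 1, 0, 0, 3)
  row 2: subtract 3×row3 = (0, 0, 1, 0, 8)

M[2][4] = 8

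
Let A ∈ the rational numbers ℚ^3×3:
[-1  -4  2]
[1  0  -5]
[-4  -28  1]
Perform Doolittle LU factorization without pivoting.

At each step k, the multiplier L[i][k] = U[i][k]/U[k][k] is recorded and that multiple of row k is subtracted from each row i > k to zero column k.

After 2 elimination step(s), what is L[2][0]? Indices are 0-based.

k=0: U[0][0]=-1
  eliminate (1,0): mult=-1, new row 1: (0, -4, -3); set L[1][0]=-1
  eliminate (2,0): mult=4, new row 2: (0, -12, -7); set L[2][0]=4
k=1: U[1][1]=-4
  eliminate (2,1): mult=3, new row 2: (0, 0, 2); set L[2][1]=3

L[2][0] = 4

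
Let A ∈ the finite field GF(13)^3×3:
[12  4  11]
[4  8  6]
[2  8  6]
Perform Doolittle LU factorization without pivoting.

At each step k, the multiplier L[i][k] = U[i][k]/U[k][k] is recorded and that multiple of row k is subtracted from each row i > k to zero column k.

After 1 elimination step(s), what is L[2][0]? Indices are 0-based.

Step 1: pivot at (0,0) is 12.
  row1 ← row1 − (9)·row0  ⇒  L[1][0]=9, U row1=(0, 11, 11)
  row2 ← row2 − (11)·row0  ⇒  L[2][0]=11, U row2=(0, 3, 2)

L[2][0] = 11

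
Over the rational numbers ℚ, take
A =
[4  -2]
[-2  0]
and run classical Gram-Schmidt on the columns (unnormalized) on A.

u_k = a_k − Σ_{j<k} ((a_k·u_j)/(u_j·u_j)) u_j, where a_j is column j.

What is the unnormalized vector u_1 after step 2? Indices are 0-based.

Step 1: u_0 = a_0 = (4, -2).
Step 2: u_1 = a_1 − (-2/5)·u_0 = (-2/5, -4/5).

u_1 = (-2/5, -4/5)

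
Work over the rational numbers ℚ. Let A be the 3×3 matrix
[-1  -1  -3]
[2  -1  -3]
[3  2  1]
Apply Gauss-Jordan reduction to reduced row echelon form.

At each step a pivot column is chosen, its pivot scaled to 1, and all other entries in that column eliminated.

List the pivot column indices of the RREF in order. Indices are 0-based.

[1] R0 /= -1  ⇒  (1, 1, 3)
     R1 -= 2·R0  ⇒  (0, -3, -9)
     R2 -= 3·R0  ⇒  (0, -1, -8)
[2] R1 /= -3  ⇒  (0, 1, 3)
     R0 -= 1·R1  ⇒  (1, 0, 0)
     R2 -= -1·R1  ⇒  (0, 0, -5)
[3] R2 /= -5  ⇒  (0, 0, 1)
     R1 -= 3·R2  ⇒  (0, 1, 0)

pivot columns: 0, 1, 2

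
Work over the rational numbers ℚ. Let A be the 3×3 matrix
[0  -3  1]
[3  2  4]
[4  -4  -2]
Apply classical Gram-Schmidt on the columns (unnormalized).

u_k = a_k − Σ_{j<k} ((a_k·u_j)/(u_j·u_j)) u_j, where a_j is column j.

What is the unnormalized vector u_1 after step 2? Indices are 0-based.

u_1 = (-3, 16/5, -12/5)

Step 1: u_0 = a_0 = (0, 3, 4).
Step 2: u_1 = a_1 − (-2/5)·u_0 = (-3, 16/5, -12/5).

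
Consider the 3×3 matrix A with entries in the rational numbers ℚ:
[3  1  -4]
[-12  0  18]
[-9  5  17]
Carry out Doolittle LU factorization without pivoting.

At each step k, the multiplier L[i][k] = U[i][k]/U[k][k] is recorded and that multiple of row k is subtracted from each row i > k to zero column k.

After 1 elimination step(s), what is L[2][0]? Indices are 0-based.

[col 0] pivot 3
  R1 -= -4*R0 → (0, 4, 2)  (L[1][0] := -4)
  R2 -= -3*R0 → (0, 8, 5)  (L[2][0] := -3)

L[2][0] = -3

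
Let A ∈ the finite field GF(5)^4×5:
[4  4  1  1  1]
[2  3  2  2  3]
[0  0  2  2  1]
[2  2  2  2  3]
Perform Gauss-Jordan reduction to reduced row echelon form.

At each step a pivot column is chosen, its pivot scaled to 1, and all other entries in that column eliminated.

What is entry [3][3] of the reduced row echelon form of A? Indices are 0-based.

M[3][3] = 0

pivot(0,0)=4: scale R0 → (1, 1, 4, 4, 4)
  clear (1,0): R1 −= (2)R0 → (0, 1, 4, 4, 0)
  clear (3,0): R3 −= (2)R0 → (0, 0, 4, 4, 0)
pivot(1,1)=1: scale R1 → (0, 1, 4, 4, 0)
  clear (0,1): R0 −= (1)R1 → (1, 0, 0, 0, 4)
pivot(2,2)=2: scale R2 → (0, 0, 1, 1, 3)
  clear (1,2): R1 −= (4)R2 → (0, 1, 0, 0, 3)
  clear (3,2): R3 −= (4)R2 → (0, 0, 0, 0, 3)
col 3: no nonzero at/below row 3; advance.
pivot(3,4)=3: scale R3 → (0, 0, 0, 0, 1)
  clear (0,4): R0 −= (4)R3 → (1, 0, 0, 0, 0)
  clear (1,4): R1 −= (3)R3 → (0, 1, 0, 0, 0)
  clear (2,4): R2 −= (3)R3 → (0, 0, 1, 1, 0)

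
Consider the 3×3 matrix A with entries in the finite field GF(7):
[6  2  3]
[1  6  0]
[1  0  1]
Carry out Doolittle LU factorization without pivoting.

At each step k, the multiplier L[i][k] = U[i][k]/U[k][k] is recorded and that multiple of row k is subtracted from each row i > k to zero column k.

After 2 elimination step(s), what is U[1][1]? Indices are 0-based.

k=0: U[0][0]=6
  eliminate (1,0): mult=6, new row 1: (0, 1, 3); set L[1][0]=6
  eliminate (2,0): mult=6, new row 2: (0, 2, 4); set L[2][0]=6
k=1: U[1][1]=1
  eliminate (2,1): mult=2, new row 2: (0, 0, 5); set L[2][1]=2

U[1][1] = 1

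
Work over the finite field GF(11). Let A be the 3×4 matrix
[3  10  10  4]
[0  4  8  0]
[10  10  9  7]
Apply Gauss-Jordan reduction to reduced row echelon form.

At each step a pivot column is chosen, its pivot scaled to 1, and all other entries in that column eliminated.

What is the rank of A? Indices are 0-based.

rank = 3

[1] R0 /= 3  ⇒  (1, 7, 7, 5)
     R2 -= 10·R0  ⇒  (0, 6, 5, 1)
[2] R1 /= 4  ⇒  (0, 1, 2, 0)
     R0 -= 7·R1  ⇒  (1, 0, 4, 5)
     R2 -= 6·R1  ⇒  (0, 0, 4, 1)
[3] R2 /= 4  ⇒  (0, 0, 1, 3)
     R0 -= 4·R2  ⇒  (1, 0, 0, 4)
     R1 -= 2·R2  ⇒  (0, 1, 0, 5)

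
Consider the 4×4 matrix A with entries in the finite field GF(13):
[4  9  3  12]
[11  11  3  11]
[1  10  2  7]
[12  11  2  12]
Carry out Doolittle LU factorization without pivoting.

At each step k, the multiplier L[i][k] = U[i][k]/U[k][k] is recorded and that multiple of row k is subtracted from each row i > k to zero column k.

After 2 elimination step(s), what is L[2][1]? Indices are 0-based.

[col 0] pivot 4
  R1 -= 6*R0 → (0, 9, 11, 4)  (L[1][0] := 6)
  R2 -= 10*R0 → (0, 11, 11, 4)  (L[2][0] := 10)
  R3 -= 3*R0 → (0, 10, 6, 2)  (L[3][0] := 3)
[col 1] pivot 9
  R2 -= 7*R1 → (0, 0, 12, 2)  (L[2][1] := 7)
  R3 -= 4*R1 → (0, 0, 1, 12)  (L[3][1] := 4)

L[2][1] = 7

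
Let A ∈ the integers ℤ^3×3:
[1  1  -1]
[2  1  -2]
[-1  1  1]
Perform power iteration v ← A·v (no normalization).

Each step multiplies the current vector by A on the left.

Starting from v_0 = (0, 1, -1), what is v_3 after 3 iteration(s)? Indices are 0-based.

v_3 = (11, 15, 3)

v_0 = (0, 1, -1).
v_1 = A·v_0 = (2, 3, 0).
v_2 = A·v_1 = (5, 7, 1).
v_3 = A·v_2 = (11, 15, 3).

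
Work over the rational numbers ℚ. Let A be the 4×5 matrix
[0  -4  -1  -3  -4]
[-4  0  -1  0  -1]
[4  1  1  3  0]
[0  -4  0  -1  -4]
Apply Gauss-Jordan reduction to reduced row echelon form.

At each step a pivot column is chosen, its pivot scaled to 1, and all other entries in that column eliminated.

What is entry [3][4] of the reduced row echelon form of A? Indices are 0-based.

pivot(0,0): swap R0↔R1
pivot(0,0)=-4: scale R0 → (1, 0, 1/4, 0, 1/4)
  clear (2,0): R2 −= (4)R0 → (0, 1, 0, 3, -1)
pivot(1,1)=-4: scale R1 → (0, 1, 1/4, 3/4, 1)
  clear (2,1): R2 −= (1)R1 → (0, 0, -1/4, 9/4, -2)
  clear (3,1): R3 −= (-4)R1 → (0, 0, 1, 2, 0)
pivot(2,2)=-1/4: scale R2 → (0, 0, 1, -9, 8)
  clear (0,2): R0 −= (1/4)R2 → (1, 0, 0, 9/4, -7/4)
  clear (1,2): R1 −= (1/4)R2 → (0, 1, 0, 3, -1)
  clear (3,2): R3 −= (1)R2 → (0, 0, 0, 11, -8)
pivot(3,3)=11: scale R3 → (0, 0, 0, 1, -8/11)
  clear (0,3): R0 −= (9/4)R3 → (1, 0, 0, 0, -5/44)
  clear (1,3): R1 −= (3)R3 → (0, 1, 0, 0, 13/11)
  clear (2,3): R2 −= (-9)R3 → (0, 0, 1, 0, 16/11)

M[3][4] = -8/11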